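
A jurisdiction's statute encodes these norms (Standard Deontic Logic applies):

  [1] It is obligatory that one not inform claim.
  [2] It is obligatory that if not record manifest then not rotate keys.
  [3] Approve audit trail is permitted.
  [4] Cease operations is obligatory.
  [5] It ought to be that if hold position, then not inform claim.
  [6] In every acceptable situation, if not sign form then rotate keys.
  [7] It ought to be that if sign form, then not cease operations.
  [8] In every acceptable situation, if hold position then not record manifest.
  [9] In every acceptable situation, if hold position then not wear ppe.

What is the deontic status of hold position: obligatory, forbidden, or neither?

From premise 4 we have O(cease_operations).
Premise 7 is O(sign_form → ¬cease_operations); contrapositively O(cease_operations → ¬sign_form). Since O(cease_operations) holds, K gives O(¬sign_form).
Premise 6 is O(¬sign_form → rotate_keys); since O(¬sign_form), deontic closure gives O(rotate_keys).
Premise 2 is O(¬record_manifest → ¬rotate_keys); contrapositively O(rotate_keys → record_manifest). Since O(rotate_keys) holds, K gives O(record_manifest).
The contrapositive of premise 8 (O(hold_position → ¬record_manifest)) is O(record_manifest → ¬hold_position), and O(record_manifest) is already established, so O(¬hold_position).
Premises 1, 3, 5, 9 do not contribute to this derivation.
Thus O(¬hold_position), which is F(hold_position): hold_position is forbidden.

Forbidden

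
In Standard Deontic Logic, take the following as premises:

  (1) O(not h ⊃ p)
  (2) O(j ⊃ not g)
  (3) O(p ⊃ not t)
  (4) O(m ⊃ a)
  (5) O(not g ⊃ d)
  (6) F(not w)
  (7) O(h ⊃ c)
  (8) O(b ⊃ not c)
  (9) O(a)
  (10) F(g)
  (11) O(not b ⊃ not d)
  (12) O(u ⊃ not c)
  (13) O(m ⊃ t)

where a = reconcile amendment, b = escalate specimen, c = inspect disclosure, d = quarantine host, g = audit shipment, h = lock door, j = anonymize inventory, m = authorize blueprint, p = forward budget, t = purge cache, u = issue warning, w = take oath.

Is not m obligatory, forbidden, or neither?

Obligatory

Premise 10, F(g), is equivalent to O(not g).
From O(not g) and premise 5, O(not g ⊃ d), we obtain O(d).
Premise 11 is O(not b ⊃ not d); contrapositively O(d ⊃ b). Since O(d) holds, K gives O(b).
Premise 8 is O(b ⊃ not c); since O(b), deontic closure gives O(not c).
Premise 7, O(h ⊃ c), contraposes to O(not c ⊃ not h); with O(not c) we get O(not h).
From O(not h) and premise 1, O(not h ⊃ p), we obtain O(p).
With premise 3, O(p ⊃ not t), the K-axiom yields O(not t).
Premise 13, O(m ⊃ t), contraposes to O(not t ⊃ not m); with O(not t) we get O(not m).
Premises 2, 4, 6, 9, 12 do not contribute to this derivation.
Hence not m is obligatory.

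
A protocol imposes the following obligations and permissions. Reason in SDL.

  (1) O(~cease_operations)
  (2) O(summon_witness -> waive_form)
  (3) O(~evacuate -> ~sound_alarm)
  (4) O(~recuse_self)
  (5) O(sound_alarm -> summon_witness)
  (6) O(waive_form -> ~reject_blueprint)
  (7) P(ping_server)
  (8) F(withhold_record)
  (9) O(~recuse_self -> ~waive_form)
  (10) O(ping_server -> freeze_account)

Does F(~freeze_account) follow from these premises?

No

Premise 10 is O(ping_server -> freeze_account), but O(ping_server) is not derivable from the premises (the permission P(ping_server) asserts only ~O(~ping_server), not O(ping_server)), so it does not yield O(freeze_account).
No other premise forces O(freeze_account). An ideal world satisfying every premise can still have ~freeze_account true, so F(~freeze_account) is not derivable.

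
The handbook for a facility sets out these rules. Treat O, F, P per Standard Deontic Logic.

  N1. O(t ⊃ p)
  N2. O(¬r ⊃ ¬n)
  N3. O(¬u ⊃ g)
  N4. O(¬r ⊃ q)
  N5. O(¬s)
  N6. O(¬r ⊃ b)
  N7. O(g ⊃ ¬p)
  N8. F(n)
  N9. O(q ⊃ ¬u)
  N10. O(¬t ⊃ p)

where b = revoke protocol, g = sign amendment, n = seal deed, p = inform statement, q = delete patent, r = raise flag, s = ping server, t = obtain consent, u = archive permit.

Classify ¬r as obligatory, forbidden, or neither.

Forbidden

By case analysis on t: premise 1 gives O(t ⊃ p) and premise 10 gives O(¬t ⊃ p), so O(p) either way.
Premise 7, O(g ⊃ ¬p), contraposes to O(p ⊃ ¬g); with O(p) we get O(¬g).
Premise 3, O(¬u ⊃ g), contraposes to O(¬g ⊃ u); with O(¬g) we get O(u).
The contrapositive of premise 9 (O(q ⊃ ¬u)) is O(u ⊃ ¬q), and O(u) is already established, so O(¬q).
Premise 4, O(¬r ⊃ q), contraposes to O(¬q ⊃ r); with O(¬q) we get O(r).
Premises 2, 5, 6, 8 do not contribute to this derivation.
Thus O(r), which is F(¬r): ¬r is forbidden.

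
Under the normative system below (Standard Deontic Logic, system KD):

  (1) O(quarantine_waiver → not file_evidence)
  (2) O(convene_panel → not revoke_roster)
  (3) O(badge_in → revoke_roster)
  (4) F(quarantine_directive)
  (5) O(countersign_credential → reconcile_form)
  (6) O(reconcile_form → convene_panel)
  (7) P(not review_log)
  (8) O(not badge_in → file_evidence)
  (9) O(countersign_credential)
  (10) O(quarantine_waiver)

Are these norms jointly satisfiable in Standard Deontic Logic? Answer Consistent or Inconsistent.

Premise 9 states O(countersign_credential) outright.
With premise 5, O(countersign_credential → reconcile_form), the K-axiom yields O(reconcile_form).
With premise 6, O(reconcile_form → convene_panel), the K-axiom yields O(convene_panel).
With premise 2, O(convene_panel → not revoke_roster), the K-axiom yields O(not revoke_roster).
Premise 3 is O(badge_in → revoke_roster); contrapositively O(not revoke_roster → not badge_in). Since O(not revoke_roster) holds, K gives O(not badge_in).
Applying K to premise 8 (O(not badge_in → file_evidence)) and O(not badge_in) yields O(file_evidence).
The contrapositive of premise 1 (O(quarantine_waiver → not file_evidence)) is O(file_evidence → not quarantine_waiver), and O(file_evidence) is already established, so O(not quarantine_waiver).
Yet premise 10 states O(quarantine_waiver).
We now have both O(not quarantine_waiver) and O(quarantine_waiver) — quarantine_waiver is simultaneously obligatory and forbidden, violating the D-axiom.

Inconsistent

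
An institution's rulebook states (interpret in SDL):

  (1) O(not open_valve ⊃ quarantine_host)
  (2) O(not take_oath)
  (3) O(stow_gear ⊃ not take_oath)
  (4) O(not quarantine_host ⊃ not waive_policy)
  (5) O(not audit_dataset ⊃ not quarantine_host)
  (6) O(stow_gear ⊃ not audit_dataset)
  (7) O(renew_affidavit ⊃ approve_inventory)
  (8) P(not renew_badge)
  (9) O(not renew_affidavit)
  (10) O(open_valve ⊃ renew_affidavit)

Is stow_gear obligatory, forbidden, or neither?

Forbidden

Premise 9 gives O(not renew_affidavit).
Premise 10, O(open_valve ⊃ renew_affidavit), contraposes to O(not renew_affidavit ⊃ not open_valve); with O(not renew_affidavit) we get O(not open_valve).
From O(not open_valve) and premise 1, O(not open_valve ⊃ quarantine_host), we obtain O(quarantine_host).
The contrapositive of premise 5 (O(not audit_dataset ⊃ not quarantine_host)) is O(quarantine_host ⊃ audit_dataset), and O(quarantine_host) is already established, so O(audit_dataset).
Premise 6, O(stow_gear ⊃ not audit_dataset), contraposes to O(audit_dataset ⊃ not stow_gear); with O(audit_dataset) we get O(not stow_gear).
Premises 2, 3, 4, 7, 8 do not contribute to this derivation.
Thus O(not stow_gear), which is F(stow_gear): stow_gear is forbidden.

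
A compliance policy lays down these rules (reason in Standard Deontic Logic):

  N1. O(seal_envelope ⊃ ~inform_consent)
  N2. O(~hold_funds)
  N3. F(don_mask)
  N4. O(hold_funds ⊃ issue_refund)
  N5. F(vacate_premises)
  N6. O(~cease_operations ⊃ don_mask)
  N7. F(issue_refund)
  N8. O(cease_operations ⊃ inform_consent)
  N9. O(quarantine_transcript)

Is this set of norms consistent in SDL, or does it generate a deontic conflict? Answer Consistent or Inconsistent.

Consistent

Premise 4 is O(hold_funds ⊃ issue_refund), but O(hold_funds) is not derivable from the premises, so it does not yield O(issue_refund).
So O(issue_refund) is not derivable, and the apparent clash with O(~issue_refund) does not arise.
A world satisfying every obligation exists (e.g. cease_operations=true, don_mask=false, hold_funds=false, inform_consent=true, issue_refund=false, quarantine_transcript=true, seal_envelope=false, vacate_premises=false); no atom is both obligatory and forbidden, so the set is consistent.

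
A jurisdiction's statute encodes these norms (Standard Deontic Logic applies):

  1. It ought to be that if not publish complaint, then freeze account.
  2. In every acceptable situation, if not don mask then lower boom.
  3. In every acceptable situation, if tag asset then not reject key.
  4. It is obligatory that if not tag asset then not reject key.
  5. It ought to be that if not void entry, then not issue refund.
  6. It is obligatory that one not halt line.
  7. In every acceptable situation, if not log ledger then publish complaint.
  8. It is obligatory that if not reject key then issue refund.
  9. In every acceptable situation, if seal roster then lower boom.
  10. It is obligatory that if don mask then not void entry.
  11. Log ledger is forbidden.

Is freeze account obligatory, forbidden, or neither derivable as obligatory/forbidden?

Premise 1 is O(¬publish_complaint → freeze_account), but O(¬publish_complaint) is not derivable from the premises, so it does not yield O(freeze_account).
No premise or chain of K-axiom applications forces O(freeze_account), and none forces O(¬freeze_account). So freeze_account is neither obligatory nor forbidden under these norms.

Neither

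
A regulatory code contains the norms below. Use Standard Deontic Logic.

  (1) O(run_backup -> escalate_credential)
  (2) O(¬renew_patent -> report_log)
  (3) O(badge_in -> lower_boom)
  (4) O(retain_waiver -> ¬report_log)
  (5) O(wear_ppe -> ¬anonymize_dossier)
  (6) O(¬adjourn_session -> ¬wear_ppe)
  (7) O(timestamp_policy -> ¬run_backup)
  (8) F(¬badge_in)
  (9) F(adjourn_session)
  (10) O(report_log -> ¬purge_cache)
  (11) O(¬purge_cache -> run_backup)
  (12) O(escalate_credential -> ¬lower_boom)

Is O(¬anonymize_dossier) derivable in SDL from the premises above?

Premise 5 is O(wear_ppe -> ¬anonymize_dossier), but O(wear_ppe) is not derivable from the premises, so it does not yield O(¬anonymize_dossier).
No other premise forces O(¬anonymize_dossier). An ideal world satisfying every premise can still have ¬anonymize_dossier false, so O(¬anonymize_dossier) is not derivable.

No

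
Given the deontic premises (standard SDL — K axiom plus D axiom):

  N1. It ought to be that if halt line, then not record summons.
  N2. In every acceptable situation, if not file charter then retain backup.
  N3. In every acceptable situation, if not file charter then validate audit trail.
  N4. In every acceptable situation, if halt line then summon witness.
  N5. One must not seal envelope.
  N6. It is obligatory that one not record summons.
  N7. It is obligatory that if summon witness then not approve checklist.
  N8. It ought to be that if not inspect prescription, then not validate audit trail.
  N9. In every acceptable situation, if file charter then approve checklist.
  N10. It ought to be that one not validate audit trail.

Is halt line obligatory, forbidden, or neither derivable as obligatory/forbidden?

Forbidden

From premise 10 we have O(¬validate_audit_trail).
Premise 3 is O(¬file_charter → validate_audit_trail); contrapositively O(¬validate_audit_trail → file_charter). Since O(¬validate_audit_trail) holds, K gives O(file_charter).
With premise 9, O(file_charter → approve_checklist), the K-axiom yields O(approve_checklist).
The contrapositive of premise 7 (O(summon_witness → ¬approve_checklist)) is O(approve_checklist → ¬summon_witness), and O(approve_checklist) is already established, so O(¬summon_witness).
Premise 4 is O(halt_line → summon_witness); contrapositively O(¬summon_witness → ¬halt_line). Since O(¬summon_witness) holds, K gives O(¬halt_line).
Premises 1, 2, 5, 6, 8 do not contribute to this derivation.
Thus O(¬halt_line), which is F(halt_line): halt_line is forbidden.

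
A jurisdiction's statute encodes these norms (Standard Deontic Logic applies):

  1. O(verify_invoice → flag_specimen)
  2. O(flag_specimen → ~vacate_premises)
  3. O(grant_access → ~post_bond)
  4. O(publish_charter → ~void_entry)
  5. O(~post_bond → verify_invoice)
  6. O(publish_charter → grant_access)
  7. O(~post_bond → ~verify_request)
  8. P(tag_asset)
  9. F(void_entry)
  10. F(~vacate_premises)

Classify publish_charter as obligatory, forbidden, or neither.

F(~vacate_premises) at premise 10 means O(vacate_premises).
The contrapositive of premise 2 (O(flag_specimen → ~vacate_premises)) is O(vacate_premises → ~flag_specimen), and O(vacate_premises) is already established, so O(~flag_specimen).
The contrapositive of premise 1 (O(verify_invoice → flag_specimen)) is O(~flag_specimen → ~verify_invoice), and O(~flag_specimen) is already established, so O(~verify_invoice).
Premise 5, O(~post_bond → verify_invoice), contraposes to O(~verify_invoice → post_bond); with O(~verify_invoice) we get O(post_bond).
Premise 3 is O(grant_access → ~post_bond); contrapositively O(post_bond → ~grant_access). Since O(post_bond) holds, K gives O(~grant_access).
The contrapositive of premise 6 (O(publish_charter → grant_access)) is O(~grant_access → ~publish_charter), and O(~grant_access) is already established, so O(~publish_charter).
Premises 4, 7, 8, 9 do not contribute to this derivation.
Thus O(~publish_charter), which is F(publish_charter): publish_charter is forbidden.

Forbidden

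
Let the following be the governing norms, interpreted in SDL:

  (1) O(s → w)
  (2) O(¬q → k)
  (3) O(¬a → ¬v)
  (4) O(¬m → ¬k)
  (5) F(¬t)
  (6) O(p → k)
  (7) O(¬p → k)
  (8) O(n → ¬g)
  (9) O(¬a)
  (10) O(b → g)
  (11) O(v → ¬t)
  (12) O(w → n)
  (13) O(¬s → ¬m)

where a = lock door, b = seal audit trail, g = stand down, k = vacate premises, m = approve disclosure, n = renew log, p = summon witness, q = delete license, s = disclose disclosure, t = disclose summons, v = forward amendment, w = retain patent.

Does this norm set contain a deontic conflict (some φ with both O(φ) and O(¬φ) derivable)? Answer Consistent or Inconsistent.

Premise 11 is O(v → ¬t), but O(v) is not derivable from the premises, so it does not yield O(¬t).
So O(¬t) is not derivable, and the apparent clash with O(t) does not arise.
A world satisfying every obligation exists (e.g. a=false, b=false, g=false, k=true, m=true, n=true, p=false, q=false, s=true, t=true, v=false, w=true); no atom is both obligatory and forbidden, so the set is consistent.

Consistent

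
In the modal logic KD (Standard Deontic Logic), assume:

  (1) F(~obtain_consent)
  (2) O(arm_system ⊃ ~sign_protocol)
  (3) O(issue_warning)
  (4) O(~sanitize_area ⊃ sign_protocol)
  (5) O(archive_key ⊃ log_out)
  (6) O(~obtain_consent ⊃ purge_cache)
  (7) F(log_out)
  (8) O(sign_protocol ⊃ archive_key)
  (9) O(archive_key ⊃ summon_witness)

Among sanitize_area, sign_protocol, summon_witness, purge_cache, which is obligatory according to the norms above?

sanitize_area

Premise 7, F(log_out), is equivalent to O(~log_out).
Premise 5 is O(archive_key ⊃ log_out); contrapositively O(~log_out ⊃ ~archive_key). Since O(~log_out) holds, K gives O(~archive_key).
Premise 8, O(sign_protocol ⊃ archive_key), contraposes to O(~archive_key ⊃ ~sign_protocol); with O(~archive_key) we get O(~sign_protocol).
Premise 4, O(~sanitize_area ⊃ sign_protocol), contraposes to O(~sign_protocol ⊃ sanitize_area); with O(~sign_protocol) we get O(sanitize_area).
So O(sanitize_area) holds — sanitize_area is obligatory. None of the other listed options is made obligatory by any chain of premises.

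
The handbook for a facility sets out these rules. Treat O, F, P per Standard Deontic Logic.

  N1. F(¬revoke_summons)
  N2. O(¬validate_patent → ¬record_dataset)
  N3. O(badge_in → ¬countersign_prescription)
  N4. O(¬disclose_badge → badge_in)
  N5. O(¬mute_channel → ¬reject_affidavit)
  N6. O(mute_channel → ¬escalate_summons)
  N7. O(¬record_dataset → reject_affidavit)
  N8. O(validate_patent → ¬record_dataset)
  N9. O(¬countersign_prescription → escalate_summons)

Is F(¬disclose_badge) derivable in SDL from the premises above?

Yes

Premises 8 and 2 cover both cases: O(validate_patent → ¬record_dataset) and O(¬validate_patent → ¬record_dataset). Since validate_patent ∨ ¬validate_patent is a tautology, O(¬record_dataset) follows.
Premise 7 is O(¬record_dataset → reject_affidavit); since O(¬record_dataset), deontic closure gives O(reject_affidavit).
Premise 5 is O(¬mute_channel → ¬reject_affidavit); contrapositively O(reject_affidavit → mute_channel). Since O(reject_affidavit) holds, K gives O(mute_channel).
Applying K to premise 6 (O(mute_channel → ¬escalate_summons)) and O(mute_channel) yields O(¬escalate_summons).
Premise 9 is O(¬countersign_prescription → escalate_summons); contrapositively O(¬escalate_summons → countersign_prescription). Since O(¬escalate_summons) holds, K gives O(countersign_prescription).
Premise 3, O(badge_in → ¬countersign_prescription), contraposes to O(countersign_prescription → ¬badge_in); with O(countersign_prescription) we get O(¬badge_in).
The contrapositive of premise 4 (O(¬disclose_badge → badge_in)) is O(¬badge_in → disclose_badge), and O(¬badge_in) is already established, so O(disclose_badge).
Premise 1 does not contribute to this derivation.
So O(disclose_badge) holds, i.e. F(¬disclose_badge). The claim follows.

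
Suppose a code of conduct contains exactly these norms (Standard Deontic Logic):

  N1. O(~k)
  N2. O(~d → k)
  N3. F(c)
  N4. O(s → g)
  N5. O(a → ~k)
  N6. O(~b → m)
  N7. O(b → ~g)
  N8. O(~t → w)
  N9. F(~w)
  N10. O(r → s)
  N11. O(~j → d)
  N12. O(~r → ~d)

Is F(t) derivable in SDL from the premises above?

Premise 8 is O(~t → w); even if O(w) held, inferring O(~t) would be affirming the consequent — invalid.
No other premise forces O(~t). An ideal world satisfying every premise can still have t true, so F(t) is not derivable.

No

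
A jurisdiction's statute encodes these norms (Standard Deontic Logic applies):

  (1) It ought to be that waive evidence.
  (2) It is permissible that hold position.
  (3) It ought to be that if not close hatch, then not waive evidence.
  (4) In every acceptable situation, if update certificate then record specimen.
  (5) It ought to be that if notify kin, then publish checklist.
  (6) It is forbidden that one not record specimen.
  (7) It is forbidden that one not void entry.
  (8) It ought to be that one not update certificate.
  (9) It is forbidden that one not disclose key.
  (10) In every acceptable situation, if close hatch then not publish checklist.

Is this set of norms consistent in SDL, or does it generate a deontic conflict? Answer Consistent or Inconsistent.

Premise 4 is O(update_certificate → record_specimen); even if O(record_specimen) held, inferring O(update_certificate) would be affirming the consequent — invalid.
So O(update_certificate) is not derivable, and the apparent clash with O(¬update_certificate) does not arise.
A world satisfying every obligation exists (e.g. close_hatch=true, disclose_key=true, hold_position=false, notify_kin=false, publish_checklist=false, record_specimen=true, update_certificate=false, void_entry=true, waive_evidence=true); no atom is both obligatory and forbidden, so the set is consistent.

Consistent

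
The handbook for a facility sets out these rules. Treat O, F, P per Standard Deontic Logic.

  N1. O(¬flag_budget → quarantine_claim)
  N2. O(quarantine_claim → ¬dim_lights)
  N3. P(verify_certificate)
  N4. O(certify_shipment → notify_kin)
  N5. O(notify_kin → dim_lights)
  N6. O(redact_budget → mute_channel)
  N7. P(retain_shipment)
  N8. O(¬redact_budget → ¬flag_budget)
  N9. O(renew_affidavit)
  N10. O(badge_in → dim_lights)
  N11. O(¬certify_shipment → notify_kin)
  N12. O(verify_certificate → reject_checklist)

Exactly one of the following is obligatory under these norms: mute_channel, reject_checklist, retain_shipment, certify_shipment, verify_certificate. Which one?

Premises 11 and 4 cover both cases: O(¬certify_shipment → notify_kin) and O(certify_shipment → notify_kin). Since ¬certify_shipment ∨ certify_shipment is a tautology, O(notify_kin) follows.
Applying K to premise 5 (O(notify_kin → dim_lights)) and O(notify_kin) yields O(dim_lights).
The contrapositive of premise 2 (O(quarantine_claim → ¬dim_lights)) is O(dim_lights → ¬quarantine_claim), and O(dim_lights) is already established, so O(¬quarantine_claim).
Premise 1, O(¬flag_budget → quarantine_claim), contraposes to O(¬quarantine_claim → flag_budget); with O(¬quarantine_claim) we get O(flag_budget).
Premise 8 is O(¬redact_budget → ¬flag_budget); contrapositively O(flag_budget → redact_budget). Since O(flag_budget) holds, K gives O(redact_budget).
Premise 6 is O(redact_budget → mute_channel); since O(redact_budget), deontic closure gives O(mute_channel).
So O(mute_channel) holds — mute_channel is obligatory. None of the other listed options is made obligatory by any chain of premises.

mute_channel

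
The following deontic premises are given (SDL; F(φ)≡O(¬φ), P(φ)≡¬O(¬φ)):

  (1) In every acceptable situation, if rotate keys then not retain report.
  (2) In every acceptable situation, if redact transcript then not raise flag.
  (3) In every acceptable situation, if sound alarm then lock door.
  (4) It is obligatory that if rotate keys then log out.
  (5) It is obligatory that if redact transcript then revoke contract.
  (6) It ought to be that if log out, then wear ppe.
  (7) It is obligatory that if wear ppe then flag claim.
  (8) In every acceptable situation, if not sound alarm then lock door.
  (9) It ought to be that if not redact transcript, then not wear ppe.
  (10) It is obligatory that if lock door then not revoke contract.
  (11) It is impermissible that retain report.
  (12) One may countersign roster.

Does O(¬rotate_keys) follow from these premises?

Yes

Premises 3 and 8 are O(sound_alarm → lock_door) and O(¬sound_alarm → lock_door); every ideal world satisfies sound_alarm or ¬sound_alarm, so in either case lock_door holds — hence O(lock_door).
Applying K to premise 10 (O(lock_door → ¬revoke_contract)) and O(lock_door) yields O(¬revoke_contract).
Premise 5, O(redact_transcript → revoke_contract), contraposes to O(¬revoke_contract → ¬redact_transcript); with O(¬revoke_contract) we get O(¬redact_transcript).
Premise 9 is O(¬redact_transcript → ¬wear_ppe); since O(¬redact_transcript), deontic closure gives O(¬wear_ppe).
The contrapositive of premise 6 (O(log_out → wear_ppe)) is O(¬wear_ppe → ¬log_out), and O(¬wear_ppe) is already established, so O(¬log_out).
Premise 4, O(rotate_keys → log_out), contraposes to O(¬log_out → ¬rotate_keys); with O(¬log_out) we get O(¬rotate_keys).
Premises 1, 2, 7, 11, 12 do not contribute to this derivation.
So O(¬rotate_keys) follows.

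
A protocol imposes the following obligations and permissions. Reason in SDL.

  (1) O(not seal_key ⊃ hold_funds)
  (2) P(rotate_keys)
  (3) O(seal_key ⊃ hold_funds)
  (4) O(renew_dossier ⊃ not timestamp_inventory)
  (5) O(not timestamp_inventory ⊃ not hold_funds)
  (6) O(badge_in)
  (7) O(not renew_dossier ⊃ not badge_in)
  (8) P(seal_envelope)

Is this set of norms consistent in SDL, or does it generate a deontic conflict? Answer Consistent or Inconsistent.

Premises 3 and 1 are O(seal_key ⊃ hold_funds) and O(not seal_key ⊃ hold_funds); every ideal world satisfies seal_key or not seal_key, so in either case hold_funds holds — hence O(hold_funds).
Premise 5, O(not timestamp_inventory ⊃ not hold_funds), contraposes to O(hold_funds ⊃ timestamp_inventory); with O(hold_funds) we get O(timestamp_inventory).
Premise 4, O(renew_dossier ⊃ not timestamp_inventory), contraposes to O(timestamp_inventory ⊃ not renew_dossier); with O(timestamp_inventory) we get O(not renew_dossier).
Premise 7 is O(not renew_dossier ⊃ not badge_in); since O(not renew_dossier), deontic closure gives O(not badge_in).
However, premise 6 gives O(badge_in).
We now have both O(not badge_in) and O(badge_in) — badge_in is simultaneously obligatory and forbidden, violating the D-axiom.

Inconsistent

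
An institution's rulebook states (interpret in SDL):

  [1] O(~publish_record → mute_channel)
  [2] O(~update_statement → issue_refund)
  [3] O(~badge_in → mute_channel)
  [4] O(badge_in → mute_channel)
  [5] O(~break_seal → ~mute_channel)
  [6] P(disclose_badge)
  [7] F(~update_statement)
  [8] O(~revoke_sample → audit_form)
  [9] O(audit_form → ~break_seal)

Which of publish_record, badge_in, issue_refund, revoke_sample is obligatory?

By case analysis on ~badge_in: premise 3 gives O(~badge_in → mute_channel) and premise 4 gives O(badge_in → mute_channel), so O(mute_channel) either way.
The contrapositive of premise 5 (O(~break_seal → ~mute_channel)) is O(mute_channel → break_seal), and O(mute_channel) is already established, so O(break_seal).
The contrapositive of premise 9 (O(audit_form → ~break_seal)) is O(break_seal → ~audit_form), and O(break_seal) is already established, so O(~audit_form).
The contrapositive of premise 8 (O(~revoke_sample → audit_form)) is O(~audit_form → revoke_sample), and O(~audit_form) is already established, so O(revoke_sample).
So O(revoke_sample) holds — revoke_sample is obligatory. None of the other listed options is made obligatory by any chain of premises.

revoke_sample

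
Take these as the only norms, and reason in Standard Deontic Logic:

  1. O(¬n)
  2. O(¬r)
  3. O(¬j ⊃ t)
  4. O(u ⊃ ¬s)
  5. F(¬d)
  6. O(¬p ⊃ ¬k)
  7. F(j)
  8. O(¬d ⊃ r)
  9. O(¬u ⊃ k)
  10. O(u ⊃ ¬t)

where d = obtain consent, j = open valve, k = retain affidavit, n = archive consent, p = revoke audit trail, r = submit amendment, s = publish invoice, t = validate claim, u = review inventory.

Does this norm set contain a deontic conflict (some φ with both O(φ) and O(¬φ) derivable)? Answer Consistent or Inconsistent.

Consistent

Premise 8 is O(¬d ⊃ r), but O(¬d) is not derivable from the premises, so it does not yield O(r).
So O(r) is not derivable, and the apparent clash with O(¬r) does not arise.
A world satisfying every obligation exists (e.g. d=true, j=false, k=true, n=false, p=true, r=false, s=false, t=true, u=false); no atom is both obligatory and forbidden, so the set is consistent.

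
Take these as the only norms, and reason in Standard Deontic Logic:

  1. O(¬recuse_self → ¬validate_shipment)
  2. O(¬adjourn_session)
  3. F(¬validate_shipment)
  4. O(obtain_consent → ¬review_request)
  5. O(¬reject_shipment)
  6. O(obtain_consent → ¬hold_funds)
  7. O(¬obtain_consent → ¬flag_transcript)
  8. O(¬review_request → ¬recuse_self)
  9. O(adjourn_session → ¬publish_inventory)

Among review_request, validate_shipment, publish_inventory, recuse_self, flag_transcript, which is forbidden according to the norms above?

flag_transcript

F(¬validate_shipment) at premise 3 means O(validate_shipment).
Premise 1, O(¬recuse_self → ¬validate_shipment), contraposes to O(validate_shipment → recuse_self); with O(validate_shipment) we get O(recuse_self).
Premise 8, O(¬review_request → ¬recuse_self), contraposes to O(recuse_self → review_request); with O(recuse_self) we get O(review_request).
The contrapositive of premise 4 (O(obtain_consent → ¬review_request)) is O(review_request → ¬obtain_consent), and O(review_request) is already established, so O(¬obtain_consent).
With premise 7, O(¬obtain_consent → ¬flag_transcript), the K-axiom yields O(¬flag_transcript).
So O(¬flag_transcript) holds, i.e. flag_transcript is forbidden. None of the other listed options is forbidden under the premises.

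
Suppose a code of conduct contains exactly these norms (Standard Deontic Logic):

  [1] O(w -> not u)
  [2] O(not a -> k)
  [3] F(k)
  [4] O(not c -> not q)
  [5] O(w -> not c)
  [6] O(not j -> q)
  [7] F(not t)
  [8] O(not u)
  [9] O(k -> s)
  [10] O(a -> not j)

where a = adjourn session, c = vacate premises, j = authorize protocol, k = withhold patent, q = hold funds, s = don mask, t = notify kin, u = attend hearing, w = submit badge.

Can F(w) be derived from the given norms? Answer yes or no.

Premise 3 is F(k), i.e. O(not k).
Premise 2, O(not a -> k), contraposes to O(not k -> a); with O(not k) we get O(a).
Premise 10 is O(a -> not j); since O(a), deontic closure gives O(not j).
With premise 6, O(not j -> q), the K-axiom yields O(q).
Premise 4, O(not c -> not q), contraposes to O(q -> c); with O(q) we get O(c).
Premise 5 is O(w -> not c); contrapositively O(c -> not w). Since O(c) holds, K gives O(not w).
Premises 1, 7, 8, 9 do not contribute to this derivation.
So O(not w) holds, i.e. F(w). The claim follows.

Yes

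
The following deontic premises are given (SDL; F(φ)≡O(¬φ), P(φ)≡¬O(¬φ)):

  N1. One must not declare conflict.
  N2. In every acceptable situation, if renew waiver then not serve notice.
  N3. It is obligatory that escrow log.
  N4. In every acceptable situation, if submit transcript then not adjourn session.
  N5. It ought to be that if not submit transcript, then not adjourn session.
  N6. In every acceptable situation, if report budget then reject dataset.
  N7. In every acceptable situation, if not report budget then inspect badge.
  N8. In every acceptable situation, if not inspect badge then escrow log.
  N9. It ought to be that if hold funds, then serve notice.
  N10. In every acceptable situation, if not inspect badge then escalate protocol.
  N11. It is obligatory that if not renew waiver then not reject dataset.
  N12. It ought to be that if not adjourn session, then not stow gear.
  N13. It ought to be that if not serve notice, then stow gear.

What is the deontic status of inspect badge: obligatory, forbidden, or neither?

Obligatory

Premises 5 and 4 cover both cases: O(¬submit_transcript → ¬adjourn_session) and O(submit_transcript → ¬adjourn_session). Since ¬submit_transcript ∨ submit_transcript is a tautology, O(¬adjourn_session) follows.
From O(¬adjourn_session) and premise 12, O(¬adjourn_session → ¬stow_gear), we obtain O(¬stow_gear).
Premise 13, O(¬serve_notice → stow_gear), contraposes to O(¬stow_gear → serve_notice); with O(¬stow_gear) we get O(serve_notice).
The contrapositive of premise 2 (O(renew_waiver → ¬serve_notice)) is O(serve_notice → ¬renew_waiver), and O(serve_notice) is already established, so O(¬renew_waiver).
From O(¬renew_waiver) and premise 11, O(¬renew_waiver → ¬reject_dataset), we obtain O(¬reject_dataset).
Premise 6, O(report_budget → reject_dataset), contraposes to O(¬reject_dataset → ¬report_budget); with O(¬reject_dataset) we get O(¬report_budget).
Premise 7 is O(¬report_budget → inspect_badge); since O(¬report_budget), deontic closure gives O(inspect_badge).
Premises 1, 3, 8, 9, 10 do not contribute to this derivation.
Hence inspect_badge is obligatory.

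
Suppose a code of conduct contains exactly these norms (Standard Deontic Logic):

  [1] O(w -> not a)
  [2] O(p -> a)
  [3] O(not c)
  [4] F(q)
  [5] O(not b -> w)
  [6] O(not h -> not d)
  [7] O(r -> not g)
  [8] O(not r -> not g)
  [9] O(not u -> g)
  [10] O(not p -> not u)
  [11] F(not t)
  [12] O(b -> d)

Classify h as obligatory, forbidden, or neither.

Premises 7 and 8 are O(r -> not g) and O(not r -> not g); every ideal world satisfies r or not r, so in either case not g holds — hence O(not g).
Premise 9 is O(not u -> g); contrapositively O(not g -> u). Since O(not g) holds, K gives O(u).
Premise 10 is O(not p -> not u); contrapositively O(u -> p). Since O(u) holds, K gives O(p).
Premise 2 is O(p -> a); since O(p), deontic closure gives O(a).
The contrapositive of premise 1 (O(w -> not a)) is O(a -> not w), and O(a) is already established, so O(not w).
Premise 5, O(not b -> w), contraposes to O(not w -> b); with O(not w) we get O(b).
Applying K to premise 12 (O(b -> d)) and O(b) yields O(d).
The contrapositive of premise 6 (O(not h -> not d)) is O(d -> h), and O(d) is already established, so O(h).
Premises 3, 4, 11 do not contribute to this derivation.
Hence h is obligatory.

Obligatory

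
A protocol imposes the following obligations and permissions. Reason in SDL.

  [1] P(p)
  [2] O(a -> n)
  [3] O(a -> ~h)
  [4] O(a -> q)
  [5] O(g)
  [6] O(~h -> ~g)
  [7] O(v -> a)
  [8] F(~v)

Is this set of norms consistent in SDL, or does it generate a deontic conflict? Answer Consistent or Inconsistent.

Inconsistent

Premise 5 gives O(g).
The contrapositive of premise 6 (O(~h -> ~g)) is O(g -> h), and O(g) is already established, so O(h).
Premise 3 is O(a -> ~h); contrapositively O(h -> ~a). Since O(h) holds, K gives O(~a).
Premise 7, O(v -> a), contraposes to O(~a -> ~v); with O(~a) we get O(~v).
But premise 8, F(~v), means O(v).
We now have both O(~v) and O(v) — v is simultaneously obligatory and forbidden, violating the D-axiom.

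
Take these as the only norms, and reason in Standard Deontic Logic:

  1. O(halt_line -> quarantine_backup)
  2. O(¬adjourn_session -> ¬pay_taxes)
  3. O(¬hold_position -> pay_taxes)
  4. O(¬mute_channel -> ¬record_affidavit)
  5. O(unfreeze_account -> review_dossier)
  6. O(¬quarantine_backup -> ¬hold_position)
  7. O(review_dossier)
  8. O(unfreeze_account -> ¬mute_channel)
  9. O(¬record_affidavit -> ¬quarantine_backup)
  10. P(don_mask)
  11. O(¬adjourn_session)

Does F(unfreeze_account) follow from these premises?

Premise 11 states O(¬adjourn_session) outright.
Premise 2 is O(¬adjourn_session -> ¬pay_taxes); since O(¬adjourn_session), deontic closure gives O(¬pay_taxes).
Premise 3, O(¬hold_position -> pay_taxes), contraposes to O(¬pay_taxes -> hold_position); with O(¬pay_taxes) we get O(hold_position).
The contrapositive of premise 6 (O(¬quarantine_backup -> ¬hold_position)) is O(hold_position -> quarantine_backup), and O(hold_position) is already established, so O(quarantine_backup).
Premise 9 is O(¬record_affidavit -> ¬quarantine_backup); contrapositively O(quarantine_backup -> record_affidavit). Since O(quarantine_backup) holds, K gives O(record_affidavit).
Premise 4 is O(¬mute_channel -> ¬record_affidavit); contrapositively O(record_affidavit -> mute_channel). Since O(record_affidavit) holds, K gives O(mute_channel).
The contrapositive of premise 8 (O(unfreeze_account -> ¬mute_channel)) is O(mute_channel -> ¬unfreeze_account), and O(mute_channel) is already established, so O(¬unfreeze_account).
Premises 1, 5, 7, 10 do not contribute to this derivation.
So O(¬unfreeze_account) holds, i.e. F(unfreeze_account). The claim follows.

Yes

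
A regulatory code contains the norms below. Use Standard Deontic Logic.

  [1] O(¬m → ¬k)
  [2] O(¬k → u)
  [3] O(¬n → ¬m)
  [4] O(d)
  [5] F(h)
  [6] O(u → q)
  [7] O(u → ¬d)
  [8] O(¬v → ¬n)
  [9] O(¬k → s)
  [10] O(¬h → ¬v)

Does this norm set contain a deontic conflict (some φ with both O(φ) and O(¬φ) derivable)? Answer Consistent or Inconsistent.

Premise 4 states O(d) outright.
Premise 7 is O(u → ¬d); contrapositively O(d → ¬u). Since O(d) holds, K gives O(¬u).
Premise 2 is O(¬k → u); contrapositively O(¬u → k). Since O(¬u) holds, K gives O(k).
Premise 1, O(¬m → ¬k), contraposes to O(k → m); with O(k) we get O(m).
Premise 3, O(¬n → ¬m), contraposes to O(m → n); with O(m) we get O(n).
Premise 8 is O(¬v → ¬n); contrapositively O(n → v). Since O(n) holds, K gives O(v).
Premise 10 is O(¬h → ¬v); contrapositively O(v → h). Since O(v) holds, K gives O(h).
But premise 5, F(h), means O(¬h).
We now have both O(h) and O(¬h) — h is simultaneously obligatory and forbidden, violating the D-axiom.

Inconsistent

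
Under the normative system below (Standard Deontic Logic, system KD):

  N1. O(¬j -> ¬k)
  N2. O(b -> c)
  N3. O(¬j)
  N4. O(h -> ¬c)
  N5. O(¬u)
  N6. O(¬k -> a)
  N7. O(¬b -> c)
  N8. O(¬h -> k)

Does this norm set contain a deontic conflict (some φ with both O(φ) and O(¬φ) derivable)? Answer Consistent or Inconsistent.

By case analysis on b: premise 2 gives O(b -> c) and premise 7 gives O(¬b -> c), so O(c) either way.
The contrapositive of premise 4 (O(h -> ¬c)) is O(c -> ¬h), and O(c) is already established, so O(¬h).
Applying K to premise 8 (O(¬h -> k)) and O(¬h) yields O(k).
Premise 1, O(¬j -> ¬k), contraposes to O(k -> j); with O(k) we get O(j).
However, premise 3 gives O(¬j).
We now have both O(j) and O(¬j) — j is simultaneously obligatory and forbidden, violating the D-axiom.

Inconsistent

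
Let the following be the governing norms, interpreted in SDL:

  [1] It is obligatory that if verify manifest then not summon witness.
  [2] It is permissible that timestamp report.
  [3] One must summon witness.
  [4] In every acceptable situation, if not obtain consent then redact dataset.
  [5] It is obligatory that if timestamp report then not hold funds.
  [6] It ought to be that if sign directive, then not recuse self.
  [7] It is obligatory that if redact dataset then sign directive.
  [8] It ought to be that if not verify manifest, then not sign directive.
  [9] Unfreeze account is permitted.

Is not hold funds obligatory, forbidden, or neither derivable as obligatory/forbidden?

Neither

Premise 5 is O(timestamp_report → ¬hold_funds), but O(timestamp_report) is not derivable from the premises (the permission P(timestamp_report) asserts only ¬O(¬timestamp_report), not O(timestamp_report)), so it does not yield O(¬hold_funds).
No premise or chain of K-axiom applications forces O(¬hold_funds), and none forces O(hold_funds). So ¬hold_funds is neither obligatory nor forbidden under these norms.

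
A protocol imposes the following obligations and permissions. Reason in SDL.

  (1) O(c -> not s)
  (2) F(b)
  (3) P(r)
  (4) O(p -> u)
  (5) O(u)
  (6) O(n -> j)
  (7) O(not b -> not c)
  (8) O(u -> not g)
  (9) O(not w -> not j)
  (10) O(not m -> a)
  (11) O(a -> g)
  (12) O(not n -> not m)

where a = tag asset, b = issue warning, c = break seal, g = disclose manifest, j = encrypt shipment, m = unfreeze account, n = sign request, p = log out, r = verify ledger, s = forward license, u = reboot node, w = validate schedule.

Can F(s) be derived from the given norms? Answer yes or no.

Premise 1 is O(c -> not s), but O(c) is not derivable from the premises, so it does not yield O(not s).
No other premise forces O(not s). An ideal world satisfying every premise can still have s true, so F(s) is not derivable.

No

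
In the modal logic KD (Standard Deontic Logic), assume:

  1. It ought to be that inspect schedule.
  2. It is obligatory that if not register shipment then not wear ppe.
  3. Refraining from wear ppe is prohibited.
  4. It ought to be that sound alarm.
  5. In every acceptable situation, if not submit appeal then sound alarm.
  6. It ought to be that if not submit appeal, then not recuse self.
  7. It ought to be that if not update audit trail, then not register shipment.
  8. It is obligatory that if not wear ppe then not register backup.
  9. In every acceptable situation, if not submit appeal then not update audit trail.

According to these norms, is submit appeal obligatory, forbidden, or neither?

Obligatory

F(¬wear_ppe) at premise 3 means O(wear_ppe).
Premise 2 is O(¬register_shipment → ¬wear_ppe); contrapositively O(wear_ppe → register_shipment). Since O(wear_ppe) holds, K gives O(register_shipment).
The contrapositive of premise 7 (O(¬update_audit_trail → ¬register_shipment)) is O(register_shipment → update_audit_trail), and O(register_shipment) is already established, so O(update_audit_trail).
Premise 9, O(¬submit_appeal → ¬update_audit_trail), contraposes to O(update_audit_trail → submit_appeal); with O(update_audit_trail) we get O(submit_appeal).
Premises 1, 4, 5, 6, 8 do not contribute to this derivation.
Hence submit_appeal is obligatory.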